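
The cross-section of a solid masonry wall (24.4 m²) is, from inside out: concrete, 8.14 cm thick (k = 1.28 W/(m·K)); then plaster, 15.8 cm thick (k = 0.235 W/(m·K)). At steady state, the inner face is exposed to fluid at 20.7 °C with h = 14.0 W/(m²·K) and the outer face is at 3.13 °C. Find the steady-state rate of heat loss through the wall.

Resistance network (inner→outer):
  R_conv,in = 1/(hA) = 1/(14.0·24.4) = 0.002927 K/W
  R_concrete = L/(kA) = 0.0814/(1.28·24.4) = 0.002606 K/W
  R_plaster = L/(kA) = 0.158/(0.235·24.4) = 0.02755 K/W
ΣR = 0.002927 + 0.002606 + 0.02755 = 0.03308 K/W
Q = ΔT/ΣR = (20.7 °C − 3.13 °C)/0.03308 = 531 W

Q = 531 W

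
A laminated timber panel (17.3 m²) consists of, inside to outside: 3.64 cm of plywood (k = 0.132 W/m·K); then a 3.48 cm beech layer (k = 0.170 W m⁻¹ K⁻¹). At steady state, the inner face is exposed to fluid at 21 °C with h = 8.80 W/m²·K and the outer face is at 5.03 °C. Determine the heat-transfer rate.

Treat each layer as a resistance in series:
  R_conv,in = 1/(hA) = 1/(8.80·17.3) = 0.006569 K/W
  R_plywood = L/(kA) = 0.0364/(0.132·17.3) = 0.01594 K/W
  R_beech = L/(kA) = 0.0348/(0.170·17.3) = 0.01183 K/W
ΣR = 0.006569 + 0.01594 + 0.01183 = 0.03434 K/W
Q = ΔT/ΣR = (21 °C − 5.03 °C)/0.03434 = 465 W

Q = 465 W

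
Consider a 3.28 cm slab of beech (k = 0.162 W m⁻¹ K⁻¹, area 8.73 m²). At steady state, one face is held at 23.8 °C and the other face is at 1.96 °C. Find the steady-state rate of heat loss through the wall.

Q = kA·ΔT/L = 0.162 × 8.73 × |23.8 °C − 1.96 °C| / 0.0328 = 942 W

Q = 942 W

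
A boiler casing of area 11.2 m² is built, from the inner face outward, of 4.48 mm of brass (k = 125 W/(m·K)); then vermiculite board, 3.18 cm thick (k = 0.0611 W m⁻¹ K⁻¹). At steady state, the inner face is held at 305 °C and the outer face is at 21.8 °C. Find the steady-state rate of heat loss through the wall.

Q = 6090 W

Treat each layer as a resistance in series:
  R_brass = L/(kA) = 0.00448/(125·11.2) = 3.200×10^-6 K/W
  R_vermiculite board = L/(kA) = 0.0318/(0.0611·11.2) = 0.04647 K/W
ΣR = 3.200×10^-6 + 0.04647 = 0.04647 K/W
Q = ΔT/ΣR = (305 °C − 21.8 °C)/0.04647 = 6090 W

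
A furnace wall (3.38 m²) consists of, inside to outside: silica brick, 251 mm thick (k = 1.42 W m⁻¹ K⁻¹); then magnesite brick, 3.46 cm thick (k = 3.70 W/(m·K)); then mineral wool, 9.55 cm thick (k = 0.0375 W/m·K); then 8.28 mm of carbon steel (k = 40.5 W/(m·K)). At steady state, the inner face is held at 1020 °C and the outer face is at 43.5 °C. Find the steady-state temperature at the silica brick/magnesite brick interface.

T = 957 °C

Treat each layer as a resistance in series:
  R_silica brick = L/(kA) = 0.251/(1.42·3.38) = 0.05230 K/W
  R_magnesite brick = L/(kA) = 0.0346/(3.70·3.38) = 0.002767 K/W
  R_mineral wool = L/(kA) = 0.0955/(0.0375·3.38) = 0.7535 K/W
  R_carbon steel = L/(kA) = 0.00828/(40.5·3.38) = 6.049×10^-5 K/W
ΣR = 0.05230 + 0.002767 + 0.7535 + 6.049×10^-5 = 0.8086 K/W
Q = ΔT/ΣR = (1020 °C − 43.5 °C)/0.8086 = 1208 W
From the inner boundary to the silica brick/magnesite brick interface, ΣR_partial = 0.05230 K/W.
T_interface = T_in − Q·ΣR_partial = 1020 °C − (1208)(0.05230) = 957 °C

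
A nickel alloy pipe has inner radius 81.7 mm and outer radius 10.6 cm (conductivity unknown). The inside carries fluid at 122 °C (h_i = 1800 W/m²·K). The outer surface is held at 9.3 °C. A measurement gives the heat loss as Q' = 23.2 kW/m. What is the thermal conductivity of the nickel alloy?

ΣR = ΔT/Q' = |122 − 9.3|/23200 = 0.004858 m·K/W
Known resistances:
  R'_conv,in = 1/(2πr h) = 1/(2π·0.0817·1800) = 0.001082 m·K/W
R_nickel alloy = ΣR − ΣR_known = 0.004858 − 0.001082 = 0.003776 m·K/W
ln(r₂/r₁)/(2πk) = 0.003776 ⇒ k = 0.2604/(2π·0.003776) = 11.0 W/m·K

k = 11.0 W/m·K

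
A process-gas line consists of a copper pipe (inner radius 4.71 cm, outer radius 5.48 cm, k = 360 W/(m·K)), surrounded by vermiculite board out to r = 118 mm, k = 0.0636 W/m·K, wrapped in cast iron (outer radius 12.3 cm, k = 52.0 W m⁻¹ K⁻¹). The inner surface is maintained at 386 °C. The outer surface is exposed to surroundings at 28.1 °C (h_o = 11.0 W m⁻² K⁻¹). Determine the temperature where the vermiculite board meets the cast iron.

T = 48.8 °C

Resistance network (inner→outer):
  R'_copper = ln(0.0548/0.0471)/(2πk) = 0.1514/(2π·360) = 6.694×10^-5 m·K/W
  R'_vermiculite board = ln(0.118/0.0548)/(2πk) = 0.7670/(2π·0.0636) = 1.919 m·K/W
  R'_cast iron = ln(0.123/0.118)/(2πk) = 0.04150/(2π·52.0) = 1.270×10^-4 m·K/W
  R'_conv,out = 1/(2πr h) = 1/(2π·0.123·11.0) = 0.1176 m·K/W
ΣR = 6.694×10^-5 + 1.919 + 1.270×10^-4 + 0.1176 = 2.037 m·K/W
Q' = ΔT/ΣR = (386 °C − 28.1 °C)/2.037 = 175.7 W/m
From the inner boundary to the vermiculite board/cast iron interface, ΣR_partial = 1.919 m·K/W.
T_interface = T_in − Q'·ΣR_partial = 386 °C − (175.7)(1.919) = 48.8 °C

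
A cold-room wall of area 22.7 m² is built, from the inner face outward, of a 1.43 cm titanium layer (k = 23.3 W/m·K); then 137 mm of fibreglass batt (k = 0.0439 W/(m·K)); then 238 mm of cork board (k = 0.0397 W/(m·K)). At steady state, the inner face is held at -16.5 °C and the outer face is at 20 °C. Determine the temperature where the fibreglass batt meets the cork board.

Treat each layer as a resistance in series:
  R_titanium = L/(kA) = 0.0143/(23.3·22.7) = 2.704×10^-5 K/W
  R_fibreglass batt = L/(kA) = 0.137/(0.0439·22.7) = 0.1375 K/W
  R_cork board = L/(kA) = 0.238/(0.0397·22.7) = 0.2641 K/W
ΣR = 2.704×10^-5 + 0.1375 + 0.2641 = 0.4016 K/W
Q = ΔT/ΣR = (-16.5 °C − 20 °C)/0.4016 = -90.89 W
From the inner boundary to the fibreglass batt/cork board interface, ΣR_partial = 0.1375 K/W.
T_interface = T_in − Q·ΣR_partial = -16.5 °C − (-90.89)(0.1375) = -4.00 °C

T = -4.00 °C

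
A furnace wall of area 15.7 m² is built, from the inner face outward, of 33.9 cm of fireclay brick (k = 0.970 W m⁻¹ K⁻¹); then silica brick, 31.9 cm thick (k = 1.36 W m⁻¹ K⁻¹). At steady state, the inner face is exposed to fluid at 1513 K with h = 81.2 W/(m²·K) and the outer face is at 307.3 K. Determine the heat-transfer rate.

Q = 31.7 kW

Treat each layer as a resistance in series:
  R_conv,in = 1/(hA) = 1/(81.2·15.7) = 7.844×10^-4 K/W
  R_fireclay brick = L/(kA) = 0.339/(0.970·15.7) = 0.02226 K/W
  R_silica brick = L/(kA) = 0.319/(1.36·15.7) = 0.01494 K/W
ΣR = 7.844×10^-4 + 0.02226 + 0.01494 = 0.03798 K/W
Q = ΔT/ΣR = (1513 K − 307.3 K)/0.03798 = 31700 W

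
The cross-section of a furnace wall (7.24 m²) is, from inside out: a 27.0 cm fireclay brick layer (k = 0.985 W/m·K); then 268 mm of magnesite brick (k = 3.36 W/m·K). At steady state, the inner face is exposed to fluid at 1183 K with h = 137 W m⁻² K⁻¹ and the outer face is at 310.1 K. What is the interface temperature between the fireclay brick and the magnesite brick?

T = 503 K

Series thermal resistances, inner to outer:
  R_conv,in = 1/(hA) = 1/(137·7.24) = 0.001008 K/W
  R_fireclay brick = L/(kA) = 0.270/(0.985·7.24) = 0.03786 K/W
  R_magnesite brick = L/(kA) = 0.268/(3.36·7.24) = 0.01102 K/W
ΣR = 0.001008 + 0.03786 + 0.01102 = 0.04989 K/W
Q = ΔT/ΣR = (1183 K − 310.1 K)/0.04989 = 17500 W
From the inner boundary to the fireclay brick/magnesite brick interface, ΣR_partial = 0.03887 K/W.
T_interface = T_in − Q·ΣR_partial = 1183 K − (17500)(0.03887) = 503 K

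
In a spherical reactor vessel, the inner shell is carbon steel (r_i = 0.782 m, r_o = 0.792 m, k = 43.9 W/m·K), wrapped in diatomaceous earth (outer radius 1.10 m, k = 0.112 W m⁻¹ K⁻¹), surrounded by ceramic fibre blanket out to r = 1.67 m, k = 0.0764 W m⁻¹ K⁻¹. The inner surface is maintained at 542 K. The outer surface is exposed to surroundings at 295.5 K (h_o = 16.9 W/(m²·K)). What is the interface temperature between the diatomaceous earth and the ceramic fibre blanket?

Resistance network (inner→outer):
  R_carbon steel = (1/0.782 − 1/0.792)/(4πk) = 0.01615/(4π·43.9) = 2.927×10^-5 K/W
  R_diatomaceous earth = (1/0.792 − 1/1.10)/(4πk) = 0.3535/(4π·0.112) = 0.2512 K/W
  R_ceramic fibre blanket = (1/1.10 − 1/1.67)/(4πk) = 0.3103/(4π·0.0764) = 0.3232 K/W
  R_conv,out = 1/(4πr²h) = 1/(4π·1.67²·16.9) = 0.001688 K/W
ΣR = 2.927×10^-5 + 0.2512 + 0.3232 + 0.001688 = 0.5761 K/W
Q = ΔT/ΣR = (542 K − 295.5 K)/0.5761 = 427.9 W
From the inner boundary to the diatomaceous earth/ceramic fibre blanket interface, ΣR_partial = 0.2512 K/W.
T_interface = T_in − Q·ΣR_partial = 542 K − (427.9)(0.2512) = 435 K

T = 435 K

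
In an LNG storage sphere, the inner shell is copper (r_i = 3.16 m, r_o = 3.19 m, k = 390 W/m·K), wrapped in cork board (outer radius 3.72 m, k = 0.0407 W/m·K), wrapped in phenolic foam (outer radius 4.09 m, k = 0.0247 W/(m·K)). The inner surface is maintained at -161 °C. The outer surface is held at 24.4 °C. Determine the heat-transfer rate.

Q = 1120 W

Resistance network (inner→outer):
  R_copper = (1/3.16 − 1/3.19)/(4πk) = 0.002976/(4π·390) = 6.073×10^-7 K/W
  R_cork board = (1/3.19 − 1/3.72)/(4πk) = 0.04466/(4π·0.0407) = 0.08732 K/W
  R_phenolic foam = (1/3.72 − 1/4.09)/(4πk) = 0.02432/(4π·0.0247) = 0.07835 K/W
ΣR = 6.073×10^-7 + 0.08732 + 0.07835 = 0.1657 K/W
Q = ΔT/ΣR = (-161 °C − 24.4 °C)/0.1657 = -1120 W
(Negative Q ⇒ heat flows inward; heat gain = 1120 W.)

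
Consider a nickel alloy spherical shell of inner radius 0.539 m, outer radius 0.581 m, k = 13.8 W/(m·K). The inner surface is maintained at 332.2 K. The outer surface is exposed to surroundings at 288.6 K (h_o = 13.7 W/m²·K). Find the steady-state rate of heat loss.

Series thermal resistances, inner to outer:
  R_nickel alloy = (1/0.539 − 1/0.581)/(4πk) = 0.1341/(4π·13.8) = 7.734×10^-4 K/W
  R_conv,out = 1/(4πr²h) = 1/(4π·0.581²·13.7) = 0.01721 K/W
ΣR = 7.734×10^-4 + 0.01721 = 0.01798 K/W
Q = ΔT/ΣR = (332.2 K − 288.6 K)/0.01798 = 2420 W

Q = 2.42 kW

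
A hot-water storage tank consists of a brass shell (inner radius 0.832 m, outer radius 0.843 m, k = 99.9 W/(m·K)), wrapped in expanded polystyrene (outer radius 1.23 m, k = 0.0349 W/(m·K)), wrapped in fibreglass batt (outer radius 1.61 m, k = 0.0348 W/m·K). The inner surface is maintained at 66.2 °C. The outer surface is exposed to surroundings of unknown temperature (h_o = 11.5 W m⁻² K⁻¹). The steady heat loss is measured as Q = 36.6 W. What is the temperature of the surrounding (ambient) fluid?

Sum the resistances:
  R_brass = (1/0.832 − 1/0.843)/(4πk) = 0.01568/(4π·99.9) = 1.249×10^-5 K/W
  R_expanded polystyrene = (1/0.843 − 1/1.23)/(4πk) = 0.3732/(4π·0.0349) = 0.8510 K/W
  R_fibreglass batt = (1/1.23 − 1/1.61)/(4πk) = 0.1919/(4π·0.0348) = 0.4388 K/W
  R_conv,out = 1/(4πr²h) = 1/(4π·1.61²·11.5) = 0.002670 K/W
ΣR = 1.293 K/W
ΔT = Q·ΣR = 36.6 × 1.293 = 47.32 K
Heat flows outward, so T_out = T_in − ΔT = 66.2 − 47.32 = 18.9 °C

T_out = 18.9 °C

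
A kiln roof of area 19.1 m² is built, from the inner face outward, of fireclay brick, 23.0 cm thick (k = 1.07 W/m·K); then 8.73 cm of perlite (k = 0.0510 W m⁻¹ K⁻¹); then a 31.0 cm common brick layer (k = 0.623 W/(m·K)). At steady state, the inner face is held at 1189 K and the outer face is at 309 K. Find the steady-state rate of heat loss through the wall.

Treat each layer as a resistance in series:
  R_fireclay brick = L/(kA) = 0.230/(1.07·19.1) = 0.01125 K/W
  R_perlite = L/(kA) = 0.0873/(0.0510·19.1) = 0.08962 K/W
  R_common brick = L/(kA) = 0.310/(0.623·19.1) = 0.02605 K/W
ΣR = 0.01125 + 0.08962 + 0.02605 = 0.1269 K/W
Q = ΔT/ΣR = (1189 K − 309 K)/0.1269 = 6930 W

Q = 6930 W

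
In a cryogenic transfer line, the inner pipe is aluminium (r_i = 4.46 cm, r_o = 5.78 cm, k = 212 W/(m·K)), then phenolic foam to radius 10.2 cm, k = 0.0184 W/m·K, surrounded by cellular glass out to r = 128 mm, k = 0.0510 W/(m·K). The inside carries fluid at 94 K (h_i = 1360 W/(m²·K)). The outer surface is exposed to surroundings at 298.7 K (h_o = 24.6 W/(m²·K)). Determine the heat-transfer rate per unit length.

Q' = 36.1 W/m

Treat each layer as a resistance in series:
  R'_conv,in = 1/(2πr h) = 1/(2π·0.0446·1360) = 0.002624 m·K/W
  R'_aluminium = ln(0.0578/0.0446)/(2πk) = 0.2593/(2π·212) = 1.946×10^-4 m·K/W
  R'_phenolic foam = ln(0.102/0.0578)/(2πk) = 0.5680/(2π·0.0184) = 4.913 m·K/W
  R'_cellular glass = ln(0.128/0.102)/(2πk) = 0.2271/(2π·0.0510) = 0.7086 m·K/W
  R'_conv,out = 1/(2πr h) = 1/(2π·0.128·24.6) = 0.05054 m·K/W
ΣR = 0.002624 + 1.946×10^-4 + 4.913 + 0.7086 + 0.05054 = 5.675 m·K/W
Q' = ΔT/ΣR = (94 K − 298.7 K)/5.675 = -36.1 W/m
(Negative Q' ⇒ heat flows inward; heat gain = 36.1 W/m.)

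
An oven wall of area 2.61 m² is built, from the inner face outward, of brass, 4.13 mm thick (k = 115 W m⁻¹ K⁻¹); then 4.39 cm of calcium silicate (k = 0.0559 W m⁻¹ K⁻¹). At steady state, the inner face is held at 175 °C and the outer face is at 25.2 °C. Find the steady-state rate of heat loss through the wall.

Resistance network (inner→outer):
  R_brass = L/(kA) = 0.00413/(115·2.61) = 1.376×10^-5 K/W
  R_calcium silicate = L/(kA) = 0.0439/(0.0559·2.61) = 0.3009 K/W
ΣR = 1.376×10^-5 + 0.3009 = 0.3009 K/W
Q = ΔT/ΣR = (175 °C − 25.2 °C)/0.3009 = 498 W

Q = 498 W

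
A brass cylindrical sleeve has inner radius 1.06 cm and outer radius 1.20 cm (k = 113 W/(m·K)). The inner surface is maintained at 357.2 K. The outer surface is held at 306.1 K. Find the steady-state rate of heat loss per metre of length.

Q' = 2πk·ΔT/ln(r₂/r₁) = 2π × 113 × 51.1 / ln(0.0120/0.0106) = 2.92×10^5 W/m

Q' = 292 kW/m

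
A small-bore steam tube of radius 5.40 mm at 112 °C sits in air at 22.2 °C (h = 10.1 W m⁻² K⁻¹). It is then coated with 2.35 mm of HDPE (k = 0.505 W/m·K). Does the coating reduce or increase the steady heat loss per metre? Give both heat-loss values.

increases: 30.8 → 41.8 W/m

Critical radius for a cylinder: r_cr = k/h = 0.0500 m = 5.00 cm.
Outer radius after coating: r₂ = 0.00540 + 0.00235 = 0.00775 m.
Since r₁ < r_cr and r₂ ≤ r_cr, the coating moves toward the maximum at r_cr — heat loss rises.
Bare: R = 1/(2πr₁h) = 2.918 m·K/W; Q = 89.8/2.918 = 30.8 W/m.
Coated: R = R_cond + R_conv = 2.147 m·K/W; Q = 89.8/2.147 = 41.8 W/m.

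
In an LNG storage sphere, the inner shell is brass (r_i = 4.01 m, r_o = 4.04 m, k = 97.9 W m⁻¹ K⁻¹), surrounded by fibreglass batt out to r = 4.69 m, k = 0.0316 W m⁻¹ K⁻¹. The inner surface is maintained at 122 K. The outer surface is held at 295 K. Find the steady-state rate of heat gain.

Series thermal resistances, inner to outer:
  R_brass = (1/4.01 − 1/4.04)/(4πk) = 0.001852/(4π·97.9) = 1.505×10^-6 K/W
  R_fibreglass batt = (1/4.04 − 1/4.69)/(4πk) = 0.03431/(4π·0.0316) = 0.08639 K/W
ΣR = 1.505×10^-6 + 0.08639 = 0.08639 K/W
Q = ΔT/ΣR = (122 K − 295 K)/0.08639 = -2000 W
(Negative Q ⇒ heat flows inward; heat gain = 2000 W.)

Q = 2.00 kW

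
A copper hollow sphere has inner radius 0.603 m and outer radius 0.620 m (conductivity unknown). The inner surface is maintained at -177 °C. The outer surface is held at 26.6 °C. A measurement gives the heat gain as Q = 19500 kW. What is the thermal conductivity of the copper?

ΣR = ΔT/Q = |-177 − 26.6|/1.95×10^7 = 1.044×10^-5 K/W
(1/r₁−1/r₂)/(4πk) = 1.044×10^-5 ⇒ k = 0.04547/(4π·1.044×10^-5) = 347 W/m·K

k = 347 W/m·K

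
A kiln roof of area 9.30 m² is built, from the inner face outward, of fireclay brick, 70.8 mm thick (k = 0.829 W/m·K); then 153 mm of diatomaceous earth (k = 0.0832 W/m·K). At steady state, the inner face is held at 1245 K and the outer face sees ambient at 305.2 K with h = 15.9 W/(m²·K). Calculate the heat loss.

Treat each layer as a resistance in series:
  R_fireclay brick = L/(kA) = 0.0708/(0.829·9.30) = 0.009183 K/W
  R_diatomaceous earth = L/(kA) = 0.153/(0.0832·9.30) = 0.1977 K/W
  R_conv,out = 1/(hA) = 1/(15.9·9.30) = 0.006763 K/W
ΣR = 0.009183 + 0.1977 + 0.006763 = 0.2136 K/W
Q = ΔT/ΣR = (1245 K − 305.2 K)/0.2136 = 4400 W

Q = 4400 W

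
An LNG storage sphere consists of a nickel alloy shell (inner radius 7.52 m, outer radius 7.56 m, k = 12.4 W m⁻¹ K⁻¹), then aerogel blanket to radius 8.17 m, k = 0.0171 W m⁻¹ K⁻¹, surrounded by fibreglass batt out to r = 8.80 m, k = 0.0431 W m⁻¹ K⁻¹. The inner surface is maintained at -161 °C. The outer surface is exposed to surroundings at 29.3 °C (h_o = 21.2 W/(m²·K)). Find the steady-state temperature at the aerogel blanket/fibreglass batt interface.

Resistance network (inner→outer):
  R_nickel alloy = (1/7.52 − 1/7.56)/(4πk) = 7.036×10^-4/(4π·12.4) = 4.515×10^-6 K/W
  R_aerogel blanket = (1/7.56 − 1/8.17)/(4πk) = 0.009876/(4π·0.0171) = 0.04596 K/W
  R_fibreglass batt = (1/8.17 − 1/8.80)/(4πk) = 0.008763/(4π·0.0431) = 0.01618 K/W
  R_conv,out = 1/(4πr²h) = 1/(4π·8.80²·21.2) = 4.847×10^-5 K/W
ΣR = 4.515×10^-6 + 0.04596 + 0.01618 + 4.847×10^-5 = 0.06219 K/W
Q = ΔT/ΣR = (-161 °C − 29.3 °C)/0.06219 = -3060 W
From the inner boundary to the aerogel blanket/fibreglass batt interface, ΣR_partial = 0.04596 K/W.
T_interface = T_in − Q·ΣR_partial = -161 °C − (-3060)(0.04596) = -20.4 °C

T = -20.4 °C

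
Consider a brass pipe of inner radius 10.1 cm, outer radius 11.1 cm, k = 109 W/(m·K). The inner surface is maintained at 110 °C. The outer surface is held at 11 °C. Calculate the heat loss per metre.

Q' = 7.18×10^5 W/m

Q' = 2πk·ΔT/ln(r₂/r₁) = 2π × 109 × 99 / ln(0.111/0.101) = 7.18×10^5 W/m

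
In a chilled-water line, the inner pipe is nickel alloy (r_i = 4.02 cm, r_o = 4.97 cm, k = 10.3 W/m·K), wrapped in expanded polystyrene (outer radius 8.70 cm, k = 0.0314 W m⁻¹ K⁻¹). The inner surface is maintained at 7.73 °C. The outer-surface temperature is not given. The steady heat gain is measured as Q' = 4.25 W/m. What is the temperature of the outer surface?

Series resistances:
  R'_nickel alloy = ln(0.0497/0.0402)/(2πk) = 0.2121/(2π·10.3) = 0.003278 m·K/W
  R'_expanded polystyrene = ln(0.0870/0.0497)/(2πk) = 0.5599/(2π·0.0314) = 2.838 m·K/W
ΣR = 2.841 m·K/W
ΔT = Q'·ΣR = 4.25 × 2.841 = 12.07 K
Heat flows inward, so T_out = T_in + ΔT = 7.73 + 12.07 = 19.8 °C

T_out = 19.8 °C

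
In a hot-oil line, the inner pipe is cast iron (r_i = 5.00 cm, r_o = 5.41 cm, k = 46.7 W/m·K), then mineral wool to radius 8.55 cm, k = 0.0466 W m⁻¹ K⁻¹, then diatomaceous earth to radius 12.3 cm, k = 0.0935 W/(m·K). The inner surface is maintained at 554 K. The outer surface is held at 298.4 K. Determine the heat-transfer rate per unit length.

Q' = 117 W/m

Resistance network (inner→outer):
  R'_cast iron = ln(0.0541/0.0500)/(2πk) = 0.07881/(2π·46.7) = 2.686×10^-4 m·K/W
  R'_mineral wool = ln(0.0855/0.0541)/(2πk) = 0.4577/(2π·0.0466) = 1.563 m·K/W
  R'_diatomaceous earth = ln(0.123/0.0855)/(2πk) = 0.3637/(2π·0.0935) = 0.6190 m·K/W
ΣR = 2.686×10^-4 + 1.563 + 0.6190 = 2.182 m·K/W
Q' = ΔT/ΣR = (554 K − 298.4 K)/2.182 = 117 W/m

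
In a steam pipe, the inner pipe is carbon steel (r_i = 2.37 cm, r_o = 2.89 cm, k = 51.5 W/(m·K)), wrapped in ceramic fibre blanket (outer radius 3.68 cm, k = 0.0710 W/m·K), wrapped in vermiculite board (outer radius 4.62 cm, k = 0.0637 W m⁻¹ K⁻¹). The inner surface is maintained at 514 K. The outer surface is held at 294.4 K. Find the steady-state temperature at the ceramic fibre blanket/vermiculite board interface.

T = 407 K

Series thermal resistances, inner to outer:
  R'_carbon steel = ln(0.0289/0.0237)/(2πk) = 0.1984/(2π·51.5) = 6.130×10^-4 m·K/W
  R'_ceramic fibre blanket = ln(0.0368/0.0289)/(2πk) = 0.2417/(2π·0.0710) = 0.5417 m·K/W
  R'_vermiculite board = ln(0.0462/0.0368)/(2πk) = 0.2275/(2π·0.0637) = 0.5684 m·K/W
ΣR = 6.130×10^-4 + 0.5417 + 0.5684 = 1.111 m·K/W
Q' = ΔT/ΣR = (514 K − 294.4 K)/1.111 = 197.7 W/m
From the inner boundary to the ceramic fibre blanket/vermiculite board interface, ΣR_partial = 0.5423 m·K/W.
T_interface = T_in − Q'·ΣR_partial = 514 K − (197.7)(0.5423) = 407 K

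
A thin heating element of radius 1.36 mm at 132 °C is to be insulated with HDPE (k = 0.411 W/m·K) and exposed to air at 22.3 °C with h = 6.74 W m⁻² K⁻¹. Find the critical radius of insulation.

For a cylinder, r_cr = k_ins/h = 0.411/6.74 = 0.0610 m = 6.10 cm

r_cr = 6.10 cm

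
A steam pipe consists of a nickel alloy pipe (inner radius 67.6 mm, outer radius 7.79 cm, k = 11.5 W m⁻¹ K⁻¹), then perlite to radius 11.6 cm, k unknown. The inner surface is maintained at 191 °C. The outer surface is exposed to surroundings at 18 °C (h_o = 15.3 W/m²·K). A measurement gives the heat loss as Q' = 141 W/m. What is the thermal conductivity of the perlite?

k = 0.0558 W/m·K

ΣR = ΔT/Q' = |191 − 18|/141 = 1.227 m·K/W
Known resistances:
  R'_nickel alloy = ln(0.0779/0.0676)/(2πk) = 0.1418/(2π·11.5) = 0.001963 m·K/W
  R'_conv,out = 1/(2πr h) = 1/(2π·0.116·15.3) = 0.08967 m·K/W
R_perlite = ΣR − ΣR_known = 1.227 − 0.09163 = 1.135 m·K/W
ln(r₂/r₁)/(2πk) = 1.135 ⇒ k = 0.3982/(2π·1.135) = 0.0558 W/m·K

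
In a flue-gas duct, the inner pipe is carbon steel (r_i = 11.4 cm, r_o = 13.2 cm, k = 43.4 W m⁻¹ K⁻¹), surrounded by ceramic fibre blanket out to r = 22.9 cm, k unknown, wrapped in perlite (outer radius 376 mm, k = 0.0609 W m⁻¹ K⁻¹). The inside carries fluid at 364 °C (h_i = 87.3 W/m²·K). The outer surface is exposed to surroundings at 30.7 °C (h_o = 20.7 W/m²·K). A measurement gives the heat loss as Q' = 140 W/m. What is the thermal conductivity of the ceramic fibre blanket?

k = 0.0837 W/m·K

ΣR = ΔT/Q' = |364 − 30.7|/140 = 2.381 m·K/W
Known resistances:
  R'_conv,in = 1/(2πr h) = 1/(2π·0.114·87.3) = 0.01599 m·K/W
  R'_carbon steel = ln(0.132/0.114)/(2πk) = 0.1466/(2π·43.4) = 5.376×10^-4 m·K/W
  R'_perlite = ln(0.376/0.229)/(2πk) = 0.4959/(2π·0.0609) = 1.296 m·K/W
  R'_conv,out = 1/(2πr h) = 1/(2π·0.376·20.7) = 0.02045 m·K/W
R_ceramic fibre blanket = ΣR − ΣR_known = 2.381 − 1.333 = 1.048 m·K/W
ln(r₂/r₁)/(2πk) = 1.048 ⇒ k = 0.5509/(2π·1.048) = 0.0837 W/m·K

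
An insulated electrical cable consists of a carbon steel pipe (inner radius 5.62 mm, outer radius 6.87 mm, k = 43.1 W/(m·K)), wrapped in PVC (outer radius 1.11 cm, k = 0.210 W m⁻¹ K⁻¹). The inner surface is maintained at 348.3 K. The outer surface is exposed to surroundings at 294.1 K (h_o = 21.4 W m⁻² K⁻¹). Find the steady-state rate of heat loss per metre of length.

Resistance network (inner→outer):
  R'_carbon steel = ln(0.00687/0.00562)/(2πk) = 0.2008/(2π·43.1) = 7.416×10^-4 m·K/W
  R'_PVC = ln(0.0111/0.00687)/(2πk) = 0.4798/(2π·0.210) = 0.3636 m·K/W
  R'_conv,out = 1/(2πr h) = 1/(2π·0.0111·21.4) = 0.6700 m·K/W
ΣR = 7.416×10^-4 + 0.3636 + 0.6700 = 1.034 m·K/W
Q' = ΔT/ΣR = (348.3 K − 294.1 K)/1.034 = 52.4 W/m

Q' = 52.4 W/m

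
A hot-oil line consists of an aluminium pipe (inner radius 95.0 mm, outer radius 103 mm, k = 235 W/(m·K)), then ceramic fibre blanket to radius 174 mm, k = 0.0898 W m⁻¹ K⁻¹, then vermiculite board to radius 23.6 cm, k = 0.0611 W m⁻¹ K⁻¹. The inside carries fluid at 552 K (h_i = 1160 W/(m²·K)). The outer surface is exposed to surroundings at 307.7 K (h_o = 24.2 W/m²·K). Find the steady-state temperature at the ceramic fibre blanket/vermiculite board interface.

Series thermal resistances, inner to outer:
  R'_conv,in = 1/(2πr h) = 1/(2π·0.0950·1160) = 0.001444 m·K/W
  R'_aluminium = ln(0.103/0.0950)/(2πk) = 0.08085/(2π·235) = 5.476×10^-5 m·K/W
  R'_ceramic fibre blanket = ln(0.174/0.103)/(2πk) = 0.5243/(2π·0.0898) = 0.9293 m·K/W
  R'_vermiculite board = ln(0.236/0.174)/(2πk) = 0.3048/(2π·0.0611) = 0.7939 m·K/W
  R'_conv,out = 1/(2πr h) = 1/(2π·0.236·24.2) = 0.02787 m·K/W
ΣR = 0.001444 + 5.476×10^-5 + 0.9293 + 0.7939 + 0.02787 = 1.753 m·K/W
Q' = ΔT/ΣR = (552 K − 307.7 K)/1.753 = 139.4 W/m
From the inner boundary to the ceramic fibre blanket/vermiculite board interface, ΣR_partial = 0.9308 m·K/W.
T_interface = T_in − Q'·ΣR_partial = 552 K − (139.4)(0.9308) = 422 K

T = 422 K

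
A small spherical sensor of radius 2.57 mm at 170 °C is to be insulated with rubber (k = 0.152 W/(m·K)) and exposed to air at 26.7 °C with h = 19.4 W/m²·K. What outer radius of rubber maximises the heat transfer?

r_cr = 1.57 cm

For a sphere, r_cr = 2k_ins/h = 2·0.152/19.4 = 0.0157 m = 1.57 cm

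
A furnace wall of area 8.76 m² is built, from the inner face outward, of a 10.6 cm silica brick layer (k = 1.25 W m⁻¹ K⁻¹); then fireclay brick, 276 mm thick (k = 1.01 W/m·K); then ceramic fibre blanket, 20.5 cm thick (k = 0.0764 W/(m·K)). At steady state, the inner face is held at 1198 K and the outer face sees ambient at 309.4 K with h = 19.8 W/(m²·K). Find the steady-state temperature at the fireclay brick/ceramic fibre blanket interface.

T = 1095 K

Resistance network (inner→outer):
  R_silica brick = L/(kA) = 0.106/(1.25·8.76) = 0.009680 K/W
  R_fireclay brick = L/(kA) = 0.276/(1.01·8.76) = 0.03119 K/W
  R_ceramic fibre blanket = L/(kA) = 0.205/(0.0764·8.76) = 0.3063 K/W
  R_conv,out = 1/(hA) = 1/(19.8·8.76) = 0.005765 K/W
ΣR = 0.009680 + 0.03119 + 0.3063 + 0.005765 = 0.3529 K/W
Q = ΔT/ΣR = (1198 K − 309.4 K)/0.3529 = 2518 W
From the inner boundary to the fireclay brick/ceramic fibre blanket interface, ΣR_partial = 0.04087 K/W.
T_interface = T_in − Q·ΣR_partial = 1198 K − (2518)(0.04087) = 1095 K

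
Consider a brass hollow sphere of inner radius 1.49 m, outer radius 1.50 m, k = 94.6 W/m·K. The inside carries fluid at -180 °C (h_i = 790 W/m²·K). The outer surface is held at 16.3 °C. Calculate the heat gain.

Q = 4000 kW

Resistance network (inner→outer):
  R_conv,in = 1/(4πr²h) = 1/(4π·1.49²·790) = 4.537×10^-5 K/W
  R_brass = (1/1.49 − 1/1.50)/(4πk) = 0.004474/(4π·94.6) = 3.764×10^-6 K/W
ΣR = 4.537×10^-5 + 3.764×10^-6 = 4.913×10^-5 K/W
Q = ΔT/ΣR = (-180 °C − 16.3 °C)/4.913×10^-5 = -4.00×10^6 W
(Negative Q ⇒ heat flows inward; heat gain = 4.00×10^6 W.)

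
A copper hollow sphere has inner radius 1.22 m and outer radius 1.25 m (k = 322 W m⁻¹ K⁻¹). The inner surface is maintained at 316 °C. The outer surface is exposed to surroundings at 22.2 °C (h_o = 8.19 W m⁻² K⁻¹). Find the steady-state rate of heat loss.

Q = 47.2 kW

Resistance network (inner→outer):
  R_copper = (1/1.22 − 1/1.25)/(4πk) = 0.01967/(4π·322) = 4.862×10^-6 K/W
  R_conv,out = 1/(4πr²h) = 1/(4π·1.25²·8.19) = 0.006219 K/W
ΣR = 4.862×10^-6 + 0.006219 = 0.006224 K/W
Q = ΔT/ΣR = (316 °C − 22.2 °C)/0.006224 = 47200 W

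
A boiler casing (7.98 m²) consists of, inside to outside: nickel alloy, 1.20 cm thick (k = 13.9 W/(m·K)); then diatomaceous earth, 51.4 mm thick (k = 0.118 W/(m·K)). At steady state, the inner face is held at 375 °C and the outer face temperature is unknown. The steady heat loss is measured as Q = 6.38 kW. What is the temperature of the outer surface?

T_out = 26.1 °C

Series resistances:
  R_nickel alloy = L/(kA) = 0.0120/(13.9·7.98) = 1.082×10^-4 K/W
  R_diatomaceous earth = L/(kA) = 0.0514/(0.118·7.98) = 0.05459 K/W
ΣR = 0.05469 K/W
ΔT = Q·ΣR = 6380 × 0.05469 = 348.9 K
Heat flows outward, so T_out = T_in − ΔT = 375 − 348.9 = 26.1 °C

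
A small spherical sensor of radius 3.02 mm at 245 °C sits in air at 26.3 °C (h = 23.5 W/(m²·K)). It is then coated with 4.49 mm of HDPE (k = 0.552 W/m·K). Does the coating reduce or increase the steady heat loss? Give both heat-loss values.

Critical radius for a sphere: r_cr = 2k/h = 0.0470 m = 4.70 cm.
Outer radius after coating: r₂ = 0.00302 + 0.00449 = 0.00751 m.
Since r₁ < r_cr and r₂ ≤ r_cr, the coating moves toward the maximum at r_cr — heat loss rises.
Bare: R = 1/(4πr₁²h) = 371.3 K/W; Q = 218.7/371.3 = 0.589 W.
Coated: R = R_cond + R_conv = 88.58 K/W; Q = 218.7/88.58 = 2.47 W.

increases: 0.589 → 2.47 W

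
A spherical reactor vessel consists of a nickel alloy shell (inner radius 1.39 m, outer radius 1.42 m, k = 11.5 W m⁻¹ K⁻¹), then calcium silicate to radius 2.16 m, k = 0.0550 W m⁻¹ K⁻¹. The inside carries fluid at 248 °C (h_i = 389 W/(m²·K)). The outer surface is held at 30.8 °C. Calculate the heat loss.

Series thermal resistances, inner to outer:
  R_conv,in = 1/(4πr²h) = 1/(4π·1.39²·389) = 1.059×10^-4 K/W
  R_nickel alloy = (1/1.39 − 1/1.42)/(4πk) = 0.01520/(4π·11.5) = 1.052×10^-4 K/W
  R_calcium silicate = (1/1.42 − 1/2.16)/(4πk) = 0.2413/(4π·0.0550) = 0.3491 K/W
ΣR = 1.059×10^-4 + 1.052×10^-4 + 0.3491 = 0.3493 K/W
Q = ΔT/ΣR = (248 °C − 30.8 °C)/0.3493 = 622 W

Q = 622 W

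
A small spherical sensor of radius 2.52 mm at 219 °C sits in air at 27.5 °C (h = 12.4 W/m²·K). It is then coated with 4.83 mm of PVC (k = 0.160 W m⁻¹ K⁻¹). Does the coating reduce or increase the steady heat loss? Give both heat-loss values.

Critical radius for a sphere: r_cr = 2k/h = 0.0258 m = 2.58 cm.
Outer radius after coating: r₂ = 0.00252 + 0.00483 = 0.00735 m.
Since r₁ < r_cr and r₂ ≤ r_cr, the coating moves toward the maximum at r_cr — heat loss rises.
Bare: R = 1/(4πr₁²h) = 1011 K/W; Q = 191.5/1011 = 0.189 W.
Coated: R = R_cond + R_conv = 248.5 K/W; Q = 191.5/248.5 = 0.771 W.

increases: 0.189 → 0.771 W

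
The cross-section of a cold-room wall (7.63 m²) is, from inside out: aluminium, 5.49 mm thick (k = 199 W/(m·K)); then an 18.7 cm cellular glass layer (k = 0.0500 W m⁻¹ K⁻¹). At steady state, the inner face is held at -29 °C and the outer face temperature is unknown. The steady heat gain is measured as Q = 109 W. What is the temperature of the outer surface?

Sum the resistances:
  R_aluminium = L/(kA) = 0.00549/(199·7.63) = 3.616×10^-6 K/W
  R_cellular glass = L/(kA) = 0.187/(0.0500·7.63) = 0.4902 K/W
ΣR = 0.4902 K/W
ΔT = Q·ΣR = 109 × 0.4902 = 53.43 K
Heat flows inward, so T_out = T_in + ΔT = -29 + 53.43 = 24.4 °C

T_out = 24.4 °C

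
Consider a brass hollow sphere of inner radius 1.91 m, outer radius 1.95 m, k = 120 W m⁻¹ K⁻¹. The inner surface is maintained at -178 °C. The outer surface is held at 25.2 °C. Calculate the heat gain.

Q = 4πk·ΔT/(1/r₁ − 1/r₂) = 4π × 120 × 203.2 / (1/1.91 − 1/1.95) = 2.85×10^7 W

Q = 2.85×10^7 W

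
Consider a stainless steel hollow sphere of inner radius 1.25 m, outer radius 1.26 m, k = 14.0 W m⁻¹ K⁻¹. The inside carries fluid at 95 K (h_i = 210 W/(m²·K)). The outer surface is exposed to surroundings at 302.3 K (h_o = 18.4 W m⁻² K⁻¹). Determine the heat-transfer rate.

Q = 69.0 kW

Treat each layer as a resistance in series:
  R_conv,in = 1/(4πr²h) = 1/(4π·1.25²·210) = 2.425×10^-4 K/W
  R_stainless steel = (1/1.25 − 1/1.26)/(4πk) = 0.006349/(4π·14.0) = 3.609×10^-5 K/W
  R_conv,out = 1/(4πr²h) = 1/(4π·1.26²·18.4) = 0.002724 K/W
ΣR = 2.425×10^-4 + 3.609×10^-5 + 0.002724 = 0.003003 K/W
Q = ΔT/ΣR = (95 K − 302.3 K)/0.003003 = -69000 W
(Negative Q ⇒ heat flows inward; heat gain = 69000 W.)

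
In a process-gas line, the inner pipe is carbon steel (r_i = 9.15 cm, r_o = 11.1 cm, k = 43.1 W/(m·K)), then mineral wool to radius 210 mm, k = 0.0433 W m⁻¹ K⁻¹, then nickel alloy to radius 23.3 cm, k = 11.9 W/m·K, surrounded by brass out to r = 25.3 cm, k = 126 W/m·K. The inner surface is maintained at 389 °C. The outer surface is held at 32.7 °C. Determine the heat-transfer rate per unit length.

Q' = 152 W/m

Resistance network (inner→outer):
  R'_carbon steel = ln(0.111/0.0915)/(2πk) = 0.1932/(2π·43.1) = 7.134×10^-4 m·K/W
  R'_mineral wool = ln(0.210/0.111)/(2πk) = 0.6376/(2π·0.0433) = 2.344 m·K/W
  R'_nickel alloy = ln(0.233/0.210)/(2πk) = 0.1039/(2π·11.9) = 0.001390 m·K/W
  R'_brass = ln(0.253/0.233)/(2πk) = 0.08235/(2π·126) = 1.040×10^-4 m·K/W
ΣR = 7.134×10^-4 + 2.344 + 0.001390 + 1.040×10^-4 = 2.346 m·K/W
Q' = ΔT/ΣR = (389 °C − 32.7 °C)/2.346 = 152 W/m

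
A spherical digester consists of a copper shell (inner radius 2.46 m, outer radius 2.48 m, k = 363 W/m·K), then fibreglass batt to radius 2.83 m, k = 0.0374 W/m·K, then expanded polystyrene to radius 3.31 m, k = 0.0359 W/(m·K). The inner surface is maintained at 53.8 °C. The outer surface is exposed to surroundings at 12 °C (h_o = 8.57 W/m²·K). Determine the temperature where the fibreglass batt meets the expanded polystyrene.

T = 33.7 °C

Treat each layer as a resistance in series:
  R_copper = (1/2.46 − 1/2.48)/(4πk) = 0.003278/(4π·363) = 7.187×10^-7 K/W
  R_fibreglass batt = (1/2.48 − 1/2.83)/(4πk) = 0.04987/(4π·0.0374) = 0.1061 K/W
  R_expanded polystyrene = (1/2.83 − 1/3.31)/(4πk) = 0.05124/(4π·0.0359) = 0.1136 K/W
  R_conv,out = 1/(4πr²h) = 1/(4π·3.31²·8.57) = 8.475×10^-4 K/W
ΣR = 7.187×10^-7 + 0.1061 + 0.1136 + 8.475×10^-4 = 0.2205 K/W
Q = ΔT/ΣR = (53.8 °C − 12 °C)/0.2205 = 189.6 W
From the inner boundary to the fibreglass batt/expanded polystyrene interface, ΣR_partial = 0.1061 K/W.
T_interface = T_in − Q·ΣR_partial = 53.8 °C − (189.6)(0.1061) = 33.7 °C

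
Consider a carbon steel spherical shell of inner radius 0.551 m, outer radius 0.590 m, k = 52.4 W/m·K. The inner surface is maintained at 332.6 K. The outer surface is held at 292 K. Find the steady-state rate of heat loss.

Q = 223 kW

Q = 4πk·ΔT/(1/r₁ − 1/r₂) = 4π × 52.4 × 40.6 / (1/0.551 − 1/0.590) = 2.23×10^5 W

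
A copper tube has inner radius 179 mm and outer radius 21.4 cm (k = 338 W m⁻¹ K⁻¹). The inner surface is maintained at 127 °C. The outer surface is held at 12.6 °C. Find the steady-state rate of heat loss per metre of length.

Q' = 1360 kW/m

Q' = 2πk·ΔT/ln(r₂/r₁) = 2π × 338 × 114.4 / ln(0.214/0.179) = 1.36×10^6 W/m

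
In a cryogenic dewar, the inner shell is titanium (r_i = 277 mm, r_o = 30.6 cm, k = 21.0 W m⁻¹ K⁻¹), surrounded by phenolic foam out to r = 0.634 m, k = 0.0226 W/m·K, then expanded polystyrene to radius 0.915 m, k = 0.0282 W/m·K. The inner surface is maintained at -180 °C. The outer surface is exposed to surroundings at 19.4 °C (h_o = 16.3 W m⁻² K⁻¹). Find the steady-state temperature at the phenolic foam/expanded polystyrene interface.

T = -18.0 °C

Treat each layer as a resistance in series:
  R_titanium = (1/0.277 − 1/0.306)/(4πk) = 0.3421/(4π·21.0) = 0.001296 K/W
  R_phenolic foam = (1/0.306 − 1/0.634)/(4πk) = 1.691/(4π·0.0226) = 5.953 K/W
  R_expanded polystyrene = (1/0.634 − 1/0.915)/(4πk) = 0.4844/(4π·0.0282) = 1.367 K/W
  R_conv,out = 1/(4πr²h) = 1/(4π·0.915²·16.3) = 0.005831 K/W
ΣR = 0.001296 + 5.953 + 1.367 + 0.005831 = 7.327 K/W
Q = ΔT/ΣR = (-180 °C − 19.4 °C)/7.327 = -27.21 W
From the inner boundary to the phenolic foam/expanded polystyrene interface, ΣR_partial = 5.954 K/W.
T_interface = T_in − Q·ΣR_partial = -180 °C − (-27.21)(5.954) = -18.0 °C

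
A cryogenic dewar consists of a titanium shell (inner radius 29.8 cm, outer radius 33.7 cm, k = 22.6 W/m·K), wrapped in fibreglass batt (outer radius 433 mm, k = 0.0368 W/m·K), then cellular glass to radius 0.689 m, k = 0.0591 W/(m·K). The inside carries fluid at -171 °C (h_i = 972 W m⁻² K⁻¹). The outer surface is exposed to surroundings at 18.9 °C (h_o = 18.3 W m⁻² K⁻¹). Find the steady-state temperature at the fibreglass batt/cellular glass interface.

T = -66.5 °C

Series thermal resistances, inner to outer:
  R_conv,in = 1/(4πr²h) = 1/(4π·0.298²·972) = 9.219×10^-4 K/W
  R_titanium = (1/0.298 − 1/0.337)/(4πk) = 0.3883/(4π·22.6) = 0.001367 K/W
  R_fibreglass batt = (1/0.337 − 1/0.433)/(4πk) = 0.6579/(4π·0.0368) = 1.423 K/W
  R_cellular glass = (1/0.433 − 1/0.689)/(4πk) = 0.8581/(4π·0.0591) = 1.155 K/W
  R_conv,out = 1/(4πr²h) = 1/(4π·0.689²·18.3) = 0.009160 K/W
ΣR = 9.219×10^-4 + 0.001367 + 1.423 + 1.155 + 0.009160 = 2.589 K/W
Q = ΔT/ΣR = (-171 °C − 18.9 °C)/2.589 = -73.35 W
From the inner boundary to the fibreglass batt/cellular glass interface, ΣR_partial = 1.425 K/W.
T_interface = T_in − Q·ΣR_partial = -171 °C − (-73.35)(1.425) = -66.5 °C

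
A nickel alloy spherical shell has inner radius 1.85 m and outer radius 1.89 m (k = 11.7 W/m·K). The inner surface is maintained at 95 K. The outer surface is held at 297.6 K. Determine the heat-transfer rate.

Q = 4πk·ΔT/(1/r₁ − 1/r₂) = 4π × 11.7 × 202.6 / (1/1.85 − 1/1.89) = 2.60×10^6 W

Q = 2600 kW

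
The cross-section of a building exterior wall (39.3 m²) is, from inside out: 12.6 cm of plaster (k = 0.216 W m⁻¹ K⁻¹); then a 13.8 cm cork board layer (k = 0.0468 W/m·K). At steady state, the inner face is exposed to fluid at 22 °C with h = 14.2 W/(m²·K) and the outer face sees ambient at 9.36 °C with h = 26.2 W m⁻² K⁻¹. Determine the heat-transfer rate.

Q = 136 W

Resistance network (inner→outer):
  R_conv,in = 1/(hA) = 1/(14.2·39.3) = 0.001792 K/W
  R_plaster = L/(kA) = 0.126/(0.216·39.3) = 0.01484 K/W
  R_cork board = L/(kA) = 0.138/(0.0468·39.3) = 0.07503 K/W
  R_conv,out = 1/(hA) = 1/(26.2·39.3) = 9.712×10^-4 K/W
ΣR = 0.001792 + 0.01484 + 0.07503 + 9.712×10^-4 = 0.09263 K/W
Q = ΔT/ΣR = (22 °C − 9.36 °C)/0.09263 = 136 W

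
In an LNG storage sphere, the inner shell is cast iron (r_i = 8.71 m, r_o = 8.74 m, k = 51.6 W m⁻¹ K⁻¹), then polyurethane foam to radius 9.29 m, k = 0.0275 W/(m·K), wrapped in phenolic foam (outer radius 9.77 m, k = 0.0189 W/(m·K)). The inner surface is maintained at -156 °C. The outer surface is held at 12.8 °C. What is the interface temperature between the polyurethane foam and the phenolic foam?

T = -77.0 °C

Series thermal resistances, inner to outer:
  R_cast iron = (1/8.71 − 1/8.74)/(4πk) = 3.941×10^-4/(4π·51.6) = 6.078×10^-7 K/W
  R_polyurethane foam = (1/8.74 − 1/9.29)/(4πk) = 0.006774/(4π·0.0275) = 0.01960 K/W
  R_phenolic foam = (1/9.29 − 1/9.77)/(4πk) = 0.005288/(4π·0.0189) = 0.02227 K/W
ΣR = 6.078×10^-7 + 0.01960 + 0.02227 = 0.04187 K/W
Q = ΔT/ΣR = (-156 °C − 12.8 °C)/0.04187 = -4032 W
From the inner boundary to the polyurethane foam/phenolic foam interface, ΣR_partial = 0.01960 K/W.
T_interface = T_in − Q·ΣR_partial = -156 °C − (-4032)(0.01960) = -77.0 °C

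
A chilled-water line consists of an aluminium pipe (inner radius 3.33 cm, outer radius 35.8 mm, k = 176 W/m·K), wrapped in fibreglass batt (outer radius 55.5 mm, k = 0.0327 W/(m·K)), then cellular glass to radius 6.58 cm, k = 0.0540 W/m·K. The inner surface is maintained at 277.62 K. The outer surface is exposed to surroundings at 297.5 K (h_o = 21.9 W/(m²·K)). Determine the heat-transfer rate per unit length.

Q' = 7.24 W/m

Series thermal resistances, inner to outer:
  R'_aluminium = ln(0.0358/0.0333)/(2πk) = 0.07239/(2π·176) = 6.546×10^-5 m·K/W
  R'_fibreglass batt = ln(0.0555/0.0358)/(2πk) = 0.4384/(2π·0.0327) = 2.134 m·K/W
  R'_cellular glass = ln(0.0658/0.0555)/(2πk) = 0.1702/(2π·0.0540) = 0.5017 m·K/W
  R'_conv,out = 1/(2πr h) = 1/(2π·0.0658·21.9) = 0.1104 m·K/W
ΣR = 6.546×10^-5 + 2.134 + 0.5017 + 0.1104 = 2.746 m·K/W
Q' = ΔT/ΣR = (277.62 K − 297.5 K)/2.746 = -7.24 W/m
(Negative Q' ⇒ heat flows inward; heat gain = 7.24 W/m.)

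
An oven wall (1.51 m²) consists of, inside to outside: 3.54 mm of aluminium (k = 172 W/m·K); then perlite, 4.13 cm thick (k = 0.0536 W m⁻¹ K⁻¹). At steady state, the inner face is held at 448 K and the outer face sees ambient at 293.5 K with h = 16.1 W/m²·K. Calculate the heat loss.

Resistance network (inner→outer):
  R_aluminium = L/(kA) = 0.00354/(172·1.51) = 1.363×10^-5 K/W
  R_perlite = L/(kA) = 0.0413/(0.0536·1.51) = 0.5103 K/W
  R_conv,out = 1/(hA) = 1/(16.1·1.51) = 0.04113 K/W
ΣR = 1.363×10^-5 + 0.5103 + 0.04113 = 0.5514 K/W
Q = ΔT/ΣR = (448 K − 293.5 K)/0.5514 = 280 W

Q = 280 W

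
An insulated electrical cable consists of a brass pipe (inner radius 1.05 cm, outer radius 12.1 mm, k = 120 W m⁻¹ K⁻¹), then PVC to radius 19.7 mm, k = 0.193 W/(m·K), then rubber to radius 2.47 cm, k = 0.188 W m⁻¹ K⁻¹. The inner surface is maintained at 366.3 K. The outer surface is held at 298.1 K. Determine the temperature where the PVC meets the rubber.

T = 320.1 K

Series thermal resistances, inner to outer:
  R'_brass = ln(0.0121/0.0105)/(2πk) = 0.1418/(2π·120) = 1.881×10^-4 m·K/W
  R'_PVC = ln(0.0197/0.0121)/(2πk) = 0.4874/(2π·0.193) = 0.4019 m·K/W
  R'_rubber = ln(0.0247/0.0197)/(2πk) = 0.2262/(2π·0.188) = 0.1915 m·K/W
ΣR = 1.881×10^-4 + 0.4019 + 0.1915 = 0.5936 m·K/W
Q' = ΔT/ΣR = (366.3 K − 298.1 K)/0.5936 = 114.9 W/m
From the inner boundary to the PVC/rubber interface, ΣR_partial = 0.4021 m·K/W.
T_interface = T_in − Q'·ΣR_partial = 366.3 K − (114.9)(0.4021) = 320.1 K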